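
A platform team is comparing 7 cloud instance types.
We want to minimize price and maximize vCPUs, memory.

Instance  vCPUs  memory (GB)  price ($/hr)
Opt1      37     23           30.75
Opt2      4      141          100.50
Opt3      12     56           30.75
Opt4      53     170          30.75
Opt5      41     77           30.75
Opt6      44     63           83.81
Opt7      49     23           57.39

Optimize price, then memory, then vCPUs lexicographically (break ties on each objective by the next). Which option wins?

Opt4

First minimize price: best is 30.75, kept {Opt1, Opt3, Opt4, Opt5}.
Then maximize memory: best is 170, kept {Opt4}.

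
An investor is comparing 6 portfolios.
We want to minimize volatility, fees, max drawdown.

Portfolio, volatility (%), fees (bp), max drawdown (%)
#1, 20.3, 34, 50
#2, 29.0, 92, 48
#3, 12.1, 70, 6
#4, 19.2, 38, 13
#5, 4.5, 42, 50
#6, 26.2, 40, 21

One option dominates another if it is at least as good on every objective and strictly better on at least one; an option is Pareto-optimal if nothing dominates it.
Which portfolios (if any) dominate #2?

#3, #4, #6

#3: volatility 12.1≤29.0, fees 70≤92, max drawdown 6≤48 — dominates #2.
#4: volatility 19.2≤29.0, fees 38≤92, max drawdown 13≤48 — dominates #2.
#6: volatility 26.2≤29.0, fees 40≤92, max drawdown 21≤48 — dominates #2.
Others (#1, #5) are each worse than #2 on at least one objective.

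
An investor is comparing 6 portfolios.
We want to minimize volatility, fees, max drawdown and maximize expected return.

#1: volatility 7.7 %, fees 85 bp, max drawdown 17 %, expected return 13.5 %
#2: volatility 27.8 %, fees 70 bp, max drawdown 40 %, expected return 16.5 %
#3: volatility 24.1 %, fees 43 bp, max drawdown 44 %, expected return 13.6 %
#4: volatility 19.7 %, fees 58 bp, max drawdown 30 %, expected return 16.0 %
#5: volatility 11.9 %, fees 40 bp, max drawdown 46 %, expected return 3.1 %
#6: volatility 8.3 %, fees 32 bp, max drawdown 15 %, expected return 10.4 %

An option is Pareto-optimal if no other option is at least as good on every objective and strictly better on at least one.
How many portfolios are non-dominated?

5

#1: not dominated (best volatility).
#2: not dominated (best expected return).
#3: not dominated.
#4: not dominated.
#5: dominated by #6 (volatility 8.3≤11.9, fees 32≤40, max drawdown 15≤46, expected return 10.4≥3.1).
#6: not dominated (best fees).
Pareto-optimal: #1, #2, #3, #4, #6 → 5.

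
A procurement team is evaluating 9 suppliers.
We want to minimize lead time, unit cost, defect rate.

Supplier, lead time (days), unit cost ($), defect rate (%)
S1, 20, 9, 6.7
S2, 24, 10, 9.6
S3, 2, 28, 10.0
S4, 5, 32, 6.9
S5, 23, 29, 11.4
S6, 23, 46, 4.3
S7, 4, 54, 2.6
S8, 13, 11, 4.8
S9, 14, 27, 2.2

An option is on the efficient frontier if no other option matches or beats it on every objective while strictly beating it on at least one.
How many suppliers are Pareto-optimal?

S1: not dominated (best unit cost).
S2: dominated by S1 (lead time 20≤24, unit cost 9≤10, defect rate 6.7≤9.6).
S3: not dominated (best lead time).
S4: not dominated.
S5: dominated by S1 (lead time 20≤23, unit cost 9≤29, defect rate 6.7≤11.4).
S6: dominated by S9 (lead time 14≤23, unit cost 27≤46, defect rate 2.2≤4.3).
S7: not dominated.
S8: not dominated.
S9: not dominated (best defect rate).
Pareto-optimal: S1, S3, S4, S7, S8, S9 → 6.

6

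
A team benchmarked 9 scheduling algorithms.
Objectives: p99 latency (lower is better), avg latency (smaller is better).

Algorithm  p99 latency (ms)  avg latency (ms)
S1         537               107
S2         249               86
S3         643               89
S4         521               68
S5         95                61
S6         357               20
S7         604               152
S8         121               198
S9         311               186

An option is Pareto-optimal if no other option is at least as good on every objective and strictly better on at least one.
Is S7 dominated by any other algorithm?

Yes

S1 vs S7: p99 latency 537≤604, avg latency 107≤152 — S1 is at least as good on every objective and strictly better on at least one, so S1 dominates S7.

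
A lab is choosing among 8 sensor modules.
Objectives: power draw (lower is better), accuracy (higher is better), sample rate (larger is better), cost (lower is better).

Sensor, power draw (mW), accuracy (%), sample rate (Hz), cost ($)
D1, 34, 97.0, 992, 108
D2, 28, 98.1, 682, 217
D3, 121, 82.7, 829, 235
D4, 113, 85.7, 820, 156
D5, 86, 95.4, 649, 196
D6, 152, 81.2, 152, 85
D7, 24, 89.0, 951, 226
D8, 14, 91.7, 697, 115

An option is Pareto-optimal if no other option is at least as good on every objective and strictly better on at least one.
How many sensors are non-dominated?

D1: not dominated (best sample rate).
D2: not dominated (best accuracy).
D3: dominated by D1 (power draw 34≤121, accuracy 97.0≥82.7, sample rate 992≥829, cost 108≤235).
D4: dominated by D1 (power draw 34≤113, accuracy 97.0≥85.7, sample rate 992≥820, cost 108≤156).
D5: dominated by D1 (power draw 34≤86, accuracy 97.0≥95.4, sample rate 992≥649, cost 108≤196).
D6: not dominated (best cost).
D7: not dominated.
D8: not dominated (best power draw).
Pareto-optimal: D1, D2, D6, D7, D8 → 5.

5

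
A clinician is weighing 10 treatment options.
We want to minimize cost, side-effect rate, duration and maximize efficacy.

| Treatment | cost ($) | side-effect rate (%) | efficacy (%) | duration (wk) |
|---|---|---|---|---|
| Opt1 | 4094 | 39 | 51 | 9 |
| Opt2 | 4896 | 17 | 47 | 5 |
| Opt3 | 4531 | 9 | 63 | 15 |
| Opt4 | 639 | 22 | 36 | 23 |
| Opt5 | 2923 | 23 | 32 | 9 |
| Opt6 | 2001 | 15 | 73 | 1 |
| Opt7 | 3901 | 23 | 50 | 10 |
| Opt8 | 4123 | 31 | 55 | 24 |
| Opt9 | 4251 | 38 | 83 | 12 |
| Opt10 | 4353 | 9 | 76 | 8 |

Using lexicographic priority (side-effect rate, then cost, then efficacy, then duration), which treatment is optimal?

Opt10

First minimize side-effect rate: best is 9, kept {Opt3, Opt10}.
Then minimize cost: best is 4353, kept {Opt10}.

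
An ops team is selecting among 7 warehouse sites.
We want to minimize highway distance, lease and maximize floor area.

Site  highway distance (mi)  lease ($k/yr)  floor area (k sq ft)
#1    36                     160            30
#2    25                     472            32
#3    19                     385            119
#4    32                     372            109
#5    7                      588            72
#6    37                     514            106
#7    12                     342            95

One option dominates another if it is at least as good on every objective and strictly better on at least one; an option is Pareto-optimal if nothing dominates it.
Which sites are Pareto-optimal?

#1, #3, #4, #5, #7

#1: not dominated (best lease).
#2: dominated by #3 (highway distance 19≤25, lease 385≤472, floor area 119≥32).
#3: not dominated (best floor area).
#4: not dominated.
#5: not dominated (best highway distance).
#6: dominated by #3 (highway distance 19≤37, lease 385≤514, floor area 119≥106).
#7: not dominated.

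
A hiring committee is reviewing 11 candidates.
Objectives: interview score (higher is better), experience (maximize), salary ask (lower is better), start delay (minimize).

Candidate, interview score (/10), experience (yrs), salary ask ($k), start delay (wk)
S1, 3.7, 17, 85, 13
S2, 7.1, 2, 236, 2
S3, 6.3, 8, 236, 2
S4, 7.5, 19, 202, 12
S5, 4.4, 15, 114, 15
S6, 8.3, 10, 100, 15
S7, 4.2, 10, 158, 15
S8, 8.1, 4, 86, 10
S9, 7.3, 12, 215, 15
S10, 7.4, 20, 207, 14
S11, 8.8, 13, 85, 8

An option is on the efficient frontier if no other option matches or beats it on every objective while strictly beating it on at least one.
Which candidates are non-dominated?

S1: not dominated.
S2: not dominated.
S3: not dominated.
S4: not dominated.
S5: not dominated.
S6: dominated by S11 (interview score 8.8≥8.3, experience 13≥10, salary ask 85≤100, start delay 8≤15).
S7: dominated by S5 (interview score 4.4≥4.2, experience 15≥10, salary ask 114≤158, start delay 15≤15).
S8: dominated by S11 (interview score 8.8≥8.1, experience 13≥4, salary ask 85≤86, start delay 8≤10).
S9: dominated by S4 (interview score 7.5≥7.3, experience 19≥12, salary ask 202≤215, start delay 12≤15).
S10: not dominated (best experience).
S11: not dominated (best interview score).

S1, S2, S3, S4, S5, S10, S11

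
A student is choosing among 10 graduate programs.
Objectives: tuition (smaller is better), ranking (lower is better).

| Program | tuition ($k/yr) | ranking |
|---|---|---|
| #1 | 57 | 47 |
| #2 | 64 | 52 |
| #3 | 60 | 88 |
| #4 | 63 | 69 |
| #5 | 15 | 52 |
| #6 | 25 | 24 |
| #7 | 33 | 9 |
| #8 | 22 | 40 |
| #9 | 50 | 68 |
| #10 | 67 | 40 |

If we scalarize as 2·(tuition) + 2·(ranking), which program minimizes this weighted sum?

#1: 2·57 + 2·47 = 208
#2: 2·64 + 2·52 = 232
#3: 2·60 + 2·88 = 296
#4: 2·63 + 2·69 = 264
#5: 2·15 + 2·52 = 134
#6: 2·25 + 2·24 = 98
#7: 2·33 + 2·9 = 84
#8: 2·22 + 2·40 = 124
#9: 2·50 + 2·68 = 236
#10: 2·67 + 2·40 = 214
Lowest: #7 at 84.

#7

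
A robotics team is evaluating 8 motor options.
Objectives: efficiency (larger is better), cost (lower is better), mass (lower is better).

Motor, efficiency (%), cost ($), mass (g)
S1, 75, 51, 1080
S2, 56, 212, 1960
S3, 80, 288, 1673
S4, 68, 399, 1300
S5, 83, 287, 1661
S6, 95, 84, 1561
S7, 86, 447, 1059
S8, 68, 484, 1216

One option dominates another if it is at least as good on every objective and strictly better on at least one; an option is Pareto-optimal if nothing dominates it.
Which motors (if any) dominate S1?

S2: worse on efficiency (56 vs 75).
S3: worse on cost (288 vs 51).
S4: worse on efficiency (68 vs 75).
S5: worse on cost (287 vs 51).
S6: worse on cost (84 vs 51).
S7: worse on cost (447 vs 51).
S8: worse on efficiency (68 vs 75).
No option dominates S1.

none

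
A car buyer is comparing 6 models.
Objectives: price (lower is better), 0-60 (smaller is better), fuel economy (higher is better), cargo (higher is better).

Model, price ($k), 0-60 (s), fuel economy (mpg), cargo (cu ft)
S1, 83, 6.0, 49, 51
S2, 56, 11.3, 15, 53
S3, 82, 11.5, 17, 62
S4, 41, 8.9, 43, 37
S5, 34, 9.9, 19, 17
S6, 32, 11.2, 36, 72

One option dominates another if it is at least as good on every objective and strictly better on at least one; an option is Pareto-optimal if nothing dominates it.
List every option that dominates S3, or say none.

S6: price 32≤82, 0-60 11.2≤11.5, fuel economy 36≥17, cargo 72≥62 — dominates S3.
Others (S1, S2, S4, S5) are each worse than S3 on at least one objective.

S6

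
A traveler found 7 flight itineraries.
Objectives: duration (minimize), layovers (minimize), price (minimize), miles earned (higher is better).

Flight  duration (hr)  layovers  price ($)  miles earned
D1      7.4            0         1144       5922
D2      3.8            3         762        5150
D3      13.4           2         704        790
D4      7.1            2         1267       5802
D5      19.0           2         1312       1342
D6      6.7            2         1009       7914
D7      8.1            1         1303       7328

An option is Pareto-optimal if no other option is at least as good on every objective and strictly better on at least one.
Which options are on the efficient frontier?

D1, D2, D3, D6, D7

D1: not dominated (best layovers).
D2: not dominated (best duration).
D3: not dominated (best price).
D4: dominated by D6 (duration 6.7≤7.1, layovers 2≤2, price 1009≤1267, miles earned 7914≥5802).
D5: dominated by D1 (duration 7.4≤19.0, layovers 0≤2, price 1144≤1312, miles earned 5922≥1342).
D6: not dominated (best miles earned).
D7: not dominated.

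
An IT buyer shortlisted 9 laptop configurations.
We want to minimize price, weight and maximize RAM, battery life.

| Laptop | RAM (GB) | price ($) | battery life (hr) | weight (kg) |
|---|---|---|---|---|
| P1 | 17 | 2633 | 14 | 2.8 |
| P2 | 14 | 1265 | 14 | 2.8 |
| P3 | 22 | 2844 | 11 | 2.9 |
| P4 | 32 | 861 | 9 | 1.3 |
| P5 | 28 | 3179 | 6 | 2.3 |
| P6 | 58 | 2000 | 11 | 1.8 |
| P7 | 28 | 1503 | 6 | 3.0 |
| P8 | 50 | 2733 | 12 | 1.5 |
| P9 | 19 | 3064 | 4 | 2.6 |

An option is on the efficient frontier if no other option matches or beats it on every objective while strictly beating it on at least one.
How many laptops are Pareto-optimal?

5

P1: not dominated.
P2: not dominated.
P3: dominated by P6 (RAM 58≥22, price 2000≤2844, battery life 11≥11, weight 1.8≤2.9).
P4: not dominated (best price).
P5: dominated by P4 (RAM 32≥28, price 861≤3179, battery life 9≥6, weight 1.3≤2.3).
P6: not dominated (best RAM).
P7: dominated by P4 (RAM 32≥28, price 861≤1503, battery life 9≥6, weight 1.3≤3.0).
P8: not dominated.
P9: dominated by P4 (RAM 32≥19, price 861≤3064, battery life 9≥4, weight 1.3≤2.6).
Pareto-optimal: P1, P2, P4, P6, P8 → 5.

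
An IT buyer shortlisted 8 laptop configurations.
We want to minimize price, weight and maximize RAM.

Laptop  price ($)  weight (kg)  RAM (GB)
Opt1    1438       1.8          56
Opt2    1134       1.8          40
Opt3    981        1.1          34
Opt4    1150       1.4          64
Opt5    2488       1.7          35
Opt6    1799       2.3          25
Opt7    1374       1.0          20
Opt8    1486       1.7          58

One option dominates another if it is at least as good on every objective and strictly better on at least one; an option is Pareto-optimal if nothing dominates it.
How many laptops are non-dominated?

4

Opt1: dominated by Opt4 (price 1150≤1438, weight 1.4≤1.8, RAM 64≥56).
Opt2: not dominated.
Opt3: not dominated (best price).
Opt4: not dominated (best RAM).
Opt5: dominated by Opt4 (price 1150≤2488, weight 1.4≤1.7, RAM 64≥35).
Opt6: dominated by Opt1 (price 1438≤1799, weight 1.8≤2.3, RAM 56≥25).
Opt7: not dominated (best weight).
Opt8: dominated by Opt4 (price 1150≤1486, weight 1.4≤1.7, RAM 64≥58).
Pareto-optimal: Opt2, Opt3, Opt4, Opt7 → 4.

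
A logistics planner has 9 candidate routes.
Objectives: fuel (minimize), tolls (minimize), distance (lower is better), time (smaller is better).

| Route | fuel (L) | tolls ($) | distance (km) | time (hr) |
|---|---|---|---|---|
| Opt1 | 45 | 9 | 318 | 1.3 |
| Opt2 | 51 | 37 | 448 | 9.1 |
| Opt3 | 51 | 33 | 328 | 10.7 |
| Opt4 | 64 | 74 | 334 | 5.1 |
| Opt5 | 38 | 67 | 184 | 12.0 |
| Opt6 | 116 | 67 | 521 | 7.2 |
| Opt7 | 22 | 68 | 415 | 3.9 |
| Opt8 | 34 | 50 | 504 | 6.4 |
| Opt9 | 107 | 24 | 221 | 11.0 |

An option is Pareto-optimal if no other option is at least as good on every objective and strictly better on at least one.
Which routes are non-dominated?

Opt1: not dominated (best tolls).
Opt2: dominated by Opt1 (fuel 45≤51, tolls 9≤37, distance 318≤448, time 1.3≤9.1).
Opt3: dominated by Opt1 (fuel 45≤51, tolls 9≤33, distance 318≤328, time 1.3≤10.7).
Opt4: dominated by Opt1 (fuel 45≤64, tolls 9≤74, distance 318≤334, time 1.3≤5.1).
Opt5: not dominated (best distance).
Opt6: dominated by Opt1 (fuel 45≤116, tolls 9≤67, distance 318≤521, time 1.3≤7.2).
Opt7: not dominated (best fuel).
Opt8: not dominated.
Opt9: not dominated.

Opt1, Opt5, Opt7, Opt8, Opt9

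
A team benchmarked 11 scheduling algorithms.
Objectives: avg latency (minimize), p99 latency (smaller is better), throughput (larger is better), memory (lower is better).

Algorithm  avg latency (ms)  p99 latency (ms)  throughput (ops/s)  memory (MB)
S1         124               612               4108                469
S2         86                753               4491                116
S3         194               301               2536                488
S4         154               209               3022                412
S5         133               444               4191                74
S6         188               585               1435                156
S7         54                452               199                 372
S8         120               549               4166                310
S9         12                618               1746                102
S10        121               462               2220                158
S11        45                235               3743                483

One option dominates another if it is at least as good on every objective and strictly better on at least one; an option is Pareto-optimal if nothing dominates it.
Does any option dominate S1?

S8 vs S1: avg latency 120≤124, p99 latency 549≤612, throughput 4166≥4108, memory 310≤469 — S8 is at least as good on every objective and strictly better on at least one, so S8 dominates S1.

Yes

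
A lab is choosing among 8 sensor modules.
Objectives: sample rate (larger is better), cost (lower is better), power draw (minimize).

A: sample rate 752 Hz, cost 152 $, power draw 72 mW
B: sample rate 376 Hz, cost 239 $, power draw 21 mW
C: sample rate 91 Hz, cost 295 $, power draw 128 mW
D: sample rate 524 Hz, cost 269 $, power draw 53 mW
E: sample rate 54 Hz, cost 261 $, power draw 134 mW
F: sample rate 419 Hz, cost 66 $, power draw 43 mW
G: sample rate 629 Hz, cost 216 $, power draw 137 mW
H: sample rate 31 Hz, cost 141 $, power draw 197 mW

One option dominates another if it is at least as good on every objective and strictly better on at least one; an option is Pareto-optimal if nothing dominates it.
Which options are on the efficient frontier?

A, B, D, F

A: not dominated (best sample rate).
B: not dominated (best power draw).
C: dominated by A (sample rate 752≥91, cost 152≤295, power draw 72≤128).
D: not dominated.
E: dominated by A (sample rate 752≥54, cost 152≤261, power draw 72≤134).
F: not dominated (best cost).
G: dominated by A (sample rate 752≥629, cost 152≤216, power draw 72≤137).
H: dominated by F (sample rate 419≥31, cost 66≤141, power draw 43≤197).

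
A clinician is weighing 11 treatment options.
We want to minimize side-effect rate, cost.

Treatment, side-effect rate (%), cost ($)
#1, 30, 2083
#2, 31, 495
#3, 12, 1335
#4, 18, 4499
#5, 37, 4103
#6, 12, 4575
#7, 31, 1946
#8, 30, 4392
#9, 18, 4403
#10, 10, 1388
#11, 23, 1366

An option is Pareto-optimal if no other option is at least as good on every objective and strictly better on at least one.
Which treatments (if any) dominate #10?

#1: worse on side-effect rate (30 vs 10).
#2: worse on side-effect rate (31 vs 10).
#3: worse on side-effect rate (12 vs 10).
#4: worse on side-effect rate (18 vs 10).
#5: worse on side-effect rate (37 vs 10).
#6: worse on side-effect rate (12 vs 10).
#7: worse on side-effect rate (31 vs 10).
#8: worse on side-effect rate (30 vs 10).
#9: worse on side-effect rate (18 vs 10).
#11: worse on side-effect rate (23 vs 10).
No option dominates #10.

none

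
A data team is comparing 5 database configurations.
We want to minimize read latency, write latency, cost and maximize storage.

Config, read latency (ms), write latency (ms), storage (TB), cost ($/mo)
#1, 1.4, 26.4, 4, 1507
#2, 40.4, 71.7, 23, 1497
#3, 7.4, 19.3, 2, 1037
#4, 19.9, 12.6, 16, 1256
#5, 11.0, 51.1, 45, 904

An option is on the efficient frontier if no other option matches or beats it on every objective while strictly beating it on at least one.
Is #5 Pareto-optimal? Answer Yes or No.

#1: worse on storage (4 vs 45).
#2: worse on read latency (40.4 vs 11.0).
#3: worse on storage (2 vs 45).
#4: worse on read latency (19.9 vs 11.0).
No option is at least as good as #5 on every objective and strictly better on one.

Yes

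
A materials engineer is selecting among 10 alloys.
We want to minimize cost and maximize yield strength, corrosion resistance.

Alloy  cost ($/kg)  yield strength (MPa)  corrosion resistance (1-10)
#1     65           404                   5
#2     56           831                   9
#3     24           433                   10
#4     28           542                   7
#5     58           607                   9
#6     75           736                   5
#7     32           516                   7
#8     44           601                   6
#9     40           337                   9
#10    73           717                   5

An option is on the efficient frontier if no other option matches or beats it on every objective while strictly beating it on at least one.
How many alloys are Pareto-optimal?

#1: dominated by #2 (cost 56≤65, yield strength 831≥404, corrosion resistance 9≥5).
#2: not dominated (best yield strength).
#3: not dominated (best cost).
#4: not dominated.
#5: dominated by #2 (cost 56≤58, yield strength 831≥607, corrosion resistance 9≥9).
#6: dominated by #2 (cost 56≤75, yield strength 831≥736, corrosion resistance 9≥5).
#7: dominated by #4 (cost 28≤32, yield strength 542≥516, corrosion resistance 7≥7).
#8: not dominated.
#9: dominated by #3 (cost 24≤40, yield strength 433≥337, corrosion resistance 10≥9).
#10: dominated by #2 (cost 56≤73, yield strength 831≥717, corrosion resistance 9≥5).
Pareto-optimal: #2, #3, #4, #8 → 4.

4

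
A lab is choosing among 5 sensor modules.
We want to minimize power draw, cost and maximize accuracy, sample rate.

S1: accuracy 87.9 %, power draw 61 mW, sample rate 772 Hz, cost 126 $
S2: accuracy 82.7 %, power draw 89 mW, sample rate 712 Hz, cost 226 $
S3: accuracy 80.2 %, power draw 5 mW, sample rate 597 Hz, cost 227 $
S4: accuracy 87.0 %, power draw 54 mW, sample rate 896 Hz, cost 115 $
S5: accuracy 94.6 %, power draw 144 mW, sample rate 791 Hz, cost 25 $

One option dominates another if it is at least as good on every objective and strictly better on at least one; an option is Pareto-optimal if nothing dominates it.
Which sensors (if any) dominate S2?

S1: accuracy 87.9≥82.7, power draw 61≤89, sample rate 772≥712, cost 126≤226 — dominates S2.
S4: accuracy 87.0≥82.7, power draw 54≤89, sample rate 896≥712, cost 115≤226 — dominates S2.
Others (S3, S5) are each worse than S2 on at least one objective.

S1, S4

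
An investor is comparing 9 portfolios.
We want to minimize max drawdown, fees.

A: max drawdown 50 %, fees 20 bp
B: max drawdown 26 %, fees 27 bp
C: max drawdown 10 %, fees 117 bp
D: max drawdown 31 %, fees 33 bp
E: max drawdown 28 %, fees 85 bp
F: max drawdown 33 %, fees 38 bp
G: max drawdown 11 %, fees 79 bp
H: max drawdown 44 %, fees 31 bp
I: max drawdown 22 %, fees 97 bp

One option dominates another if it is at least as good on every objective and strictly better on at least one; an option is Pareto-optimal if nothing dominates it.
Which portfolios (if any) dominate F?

B, D

B: max drawdown 26≤33, fees 27≤38 — dominates F.
D: max drawdown 31≤33, fees 33≤38 — dominates F.
Others (A, C, E, G, H, I) are each worse than F on at least one objective.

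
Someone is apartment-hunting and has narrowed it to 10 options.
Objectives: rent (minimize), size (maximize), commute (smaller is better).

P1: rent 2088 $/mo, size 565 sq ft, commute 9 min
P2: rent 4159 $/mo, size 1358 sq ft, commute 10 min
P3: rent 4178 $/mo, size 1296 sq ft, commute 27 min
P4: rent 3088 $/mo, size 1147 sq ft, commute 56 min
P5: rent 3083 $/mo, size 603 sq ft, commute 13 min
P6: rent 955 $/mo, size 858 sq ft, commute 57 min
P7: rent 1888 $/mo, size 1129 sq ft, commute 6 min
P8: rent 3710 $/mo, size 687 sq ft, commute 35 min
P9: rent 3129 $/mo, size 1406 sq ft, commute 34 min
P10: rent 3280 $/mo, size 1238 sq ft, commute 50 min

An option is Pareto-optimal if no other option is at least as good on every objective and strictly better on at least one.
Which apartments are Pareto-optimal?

P2, P4, P6, P7, P9

P1: dominated by P7 (rent 1888≤2088, size 1129≥565, commute 6≤9).
P2: not dominated.
P3: dominated by P2 (rent 4159≤4178, size 1358≥1296, commute 10≤27).
P4: not dominated.
P5: dominated by P7 (rent 1888≤3083, size 1129≥603, commute 6≤13).
P6: not dominated (best rent).
P7: not dominated (best commute).
P8: dominated by P7 (rent 1888≤3710, size 1129≥687, commute 6≤35).
P9: not dominated (best size).
P10: dominated by P9 (rent 3129≤3280, size 1406≥1238, commute 34≤50).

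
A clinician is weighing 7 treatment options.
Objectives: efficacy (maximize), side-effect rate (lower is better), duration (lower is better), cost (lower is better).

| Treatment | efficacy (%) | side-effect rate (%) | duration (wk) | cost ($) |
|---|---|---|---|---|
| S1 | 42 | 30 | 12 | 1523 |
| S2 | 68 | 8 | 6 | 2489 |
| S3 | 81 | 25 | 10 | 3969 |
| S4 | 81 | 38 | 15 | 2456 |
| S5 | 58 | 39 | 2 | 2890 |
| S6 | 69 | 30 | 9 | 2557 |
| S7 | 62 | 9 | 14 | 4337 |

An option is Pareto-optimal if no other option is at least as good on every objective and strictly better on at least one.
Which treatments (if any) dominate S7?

S2

S2: efficacy 68≥62, side-effect rate 8≤9, duration 6≤14, cost 2489≤4337 — dominates S7.
Others (S1, S3, S4, S5, S6) are each worse than S7 on at least one objective.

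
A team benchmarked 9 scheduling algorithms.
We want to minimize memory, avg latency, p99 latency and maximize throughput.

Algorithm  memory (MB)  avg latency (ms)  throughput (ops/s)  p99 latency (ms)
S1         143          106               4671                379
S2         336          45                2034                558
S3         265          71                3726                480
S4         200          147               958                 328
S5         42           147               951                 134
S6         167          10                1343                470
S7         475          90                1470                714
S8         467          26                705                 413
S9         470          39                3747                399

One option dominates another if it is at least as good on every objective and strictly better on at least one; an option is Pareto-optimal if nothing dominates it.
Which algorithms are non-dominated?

S1, S2, S3, S4, S5, S6, S8, S9

S1: not dominated (best throughput).
S2: not dominated.
S3: not dominated.
S4: not dominated.
S5: not dominated (best memory).
S6: not dominated (best avg latency).
S7: dominated by S2 (memory 336≤475, avg latency 45≤90, throughput 2034≥1470, p99 latency 558≤714).
S8: not dominated.
S9: not dominated.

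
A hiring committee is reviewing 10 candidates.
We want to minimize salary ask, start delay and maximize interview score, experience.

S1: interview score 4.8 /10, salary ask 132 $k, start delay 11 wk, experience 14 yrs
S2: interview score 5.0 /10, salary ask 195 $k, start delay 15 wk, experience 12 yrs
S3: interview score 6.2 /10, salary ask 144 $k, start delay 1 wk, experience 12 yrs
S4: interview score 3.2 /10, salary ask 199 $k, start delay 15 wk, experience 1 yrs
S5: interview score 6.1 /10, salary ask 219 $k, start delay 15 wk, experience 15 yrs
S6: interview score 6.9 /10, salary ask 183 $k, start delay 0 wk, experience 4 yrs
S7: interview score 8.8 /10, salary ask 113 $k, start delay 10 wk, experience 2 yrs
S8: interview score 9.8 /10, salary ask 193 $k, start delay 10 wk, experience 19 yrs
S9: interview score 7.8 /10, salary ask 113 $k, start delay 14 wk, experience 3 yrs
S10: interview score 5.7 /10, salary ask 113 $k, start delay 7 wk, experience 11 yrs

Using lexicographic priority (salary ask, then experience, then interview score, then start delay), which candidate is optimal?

First minimize salary ask: best is 113, kept {S7, S9, S10}.
Then maximize experience: best is 11, kept {S10}.

S10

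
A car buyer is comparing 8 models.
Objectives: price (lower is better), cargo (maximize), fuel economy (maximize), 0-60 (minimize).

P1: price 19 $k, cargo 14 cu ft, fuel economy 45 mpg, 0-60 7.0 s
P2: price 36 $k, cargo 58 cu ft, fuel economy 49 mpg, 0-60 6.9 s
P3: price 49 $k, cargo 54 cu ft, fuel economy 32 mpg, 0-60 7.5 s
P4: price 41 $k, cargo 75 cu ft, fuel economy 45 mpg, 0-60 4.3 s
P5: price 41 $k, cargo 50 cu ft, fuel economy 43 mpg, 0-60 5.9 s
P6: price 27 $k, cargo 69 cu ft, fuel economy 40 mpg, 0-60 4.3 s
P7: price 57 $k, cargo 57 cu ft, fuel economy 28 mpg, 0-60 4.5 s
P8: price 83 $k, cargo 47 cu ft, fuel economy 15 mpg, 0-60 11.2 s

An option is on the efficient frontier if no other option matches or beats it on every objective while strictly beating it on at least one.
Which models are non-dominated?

P1: not dominated (best price).
P2: not dominated (best fuel economy).
P3: dominated by P2 (price 36≤49, cargo 58≥54, fuel economy 49≥32, 0-60 6.9≤7.5).
P4: not dominated (best cargo).
P5: dominated by P4 (price 41≤41, cargo 75≥50, fuel economy 45≥43, 0-60 4.3≤5.9).
P6: not dominated.
P7: dominated by P4 (price 41≤57, cargo 75≥57, fuel economy 45≥28, 0-60 4.3≤4.5).
P8: dominated by P2 (price 36≤83, cargo 58≥47, fuel economy 49≥15, 0-60 6.9≤11.2).

P1, P2, P4, P6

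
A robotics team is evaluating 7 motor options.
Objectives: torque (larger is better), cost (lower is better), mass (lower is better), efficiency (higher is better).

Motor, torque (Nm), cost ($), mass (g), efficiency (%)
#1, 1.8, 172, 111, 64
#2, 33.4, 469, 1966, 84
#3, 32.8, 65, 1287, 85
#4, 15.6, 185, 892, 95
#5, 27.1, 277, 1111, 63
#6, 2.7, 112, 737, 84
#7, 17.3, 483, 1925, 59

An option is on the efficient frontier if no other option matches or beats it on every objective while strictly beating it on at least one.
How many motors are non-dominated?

#1: not dominated (best mass).
#2: not dominated (best torque).
#3: not dominated (best cost).
#4: not dominated (best efficiency).
#5: not dominated.
#6: not dominated.
#7: dominated by #3 (torque 32.8≥17.3, cost 65≤483, mass 1287≤1925, efficiency 85≥59).
Pareto-optimal: #1, #2, #3, #4, #5, #6 → 6.

6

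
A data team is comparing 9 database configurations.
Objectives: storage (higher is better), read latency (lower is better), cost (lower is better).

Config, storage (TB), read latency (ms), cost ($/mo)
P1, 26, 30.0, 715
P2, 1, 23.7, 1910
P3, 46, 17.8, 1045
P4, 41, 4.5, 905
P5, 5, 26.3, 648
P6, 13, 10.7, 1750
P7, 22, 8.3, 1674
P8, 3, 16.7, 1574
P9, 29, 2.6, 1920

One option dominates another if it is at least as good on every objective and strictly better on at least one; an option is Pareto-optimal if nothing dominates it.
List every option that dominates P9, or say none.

P1: worse on storage (26 vs 29).
P2: worse on storage (1 vs 29).
P3: worse on read latency (17.8 vs 2.6).
P4: worse on read latency (4.5 vs 2.6).
P5: worse on storage (5 vs 29).
P6: worse on storage (13 vs 29).
P7: worse on storage (22 vs 29).
P8: worse on storage (3 vs 29).
No option dominates P9.

none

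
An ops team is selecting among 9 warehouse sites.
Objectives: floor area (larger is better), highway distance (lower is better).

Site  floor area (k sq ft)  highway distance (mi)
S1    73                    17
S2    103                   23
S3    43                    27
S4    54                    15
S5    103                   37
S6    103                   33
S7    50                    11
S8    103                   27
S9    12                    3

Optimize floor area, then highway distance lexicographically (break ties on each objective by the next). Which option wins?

First maximize floor area: best is 103, kept {S2, S5, S6, S8}.
Then minimize highway distance: best is 23, kept {S2}.

S2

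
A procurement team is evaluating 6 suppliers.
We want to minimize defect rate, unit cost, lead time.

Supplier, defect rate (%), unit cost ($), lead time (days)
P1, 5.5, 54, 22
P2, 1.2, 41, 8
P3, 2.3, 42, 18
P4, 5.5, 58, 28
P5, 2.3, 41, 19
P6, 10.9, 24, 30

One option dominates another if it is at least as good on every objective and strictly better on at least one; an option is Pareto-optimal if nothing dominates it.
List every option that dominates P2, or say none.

P1: worse on defect rate (5.5 vs 1.2).
P3: worse on defect rate (2.3 vs 1.2).
P4: worse on defect rate (5.5 vs 1.2).
P5: worse on defect rate (2.3 vs 1.2).
P6: worse on defect rate (10.9 vs 1.2).
No option dominates P2.

none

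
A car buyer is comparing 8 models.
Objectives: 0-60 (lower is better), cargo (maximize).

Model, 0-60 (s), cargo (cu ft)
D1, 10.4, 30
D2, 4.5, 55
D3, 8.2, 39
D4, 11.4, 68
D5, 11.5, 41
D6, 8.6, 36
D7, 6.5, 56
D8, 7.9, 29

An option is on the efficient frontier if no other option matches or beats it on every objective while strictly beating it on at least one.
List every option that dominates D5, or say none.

D2, D4, D7

D2: 0-60 4.5≤11.5, cargo 55≥41 — dominates D5.
D4: 0-60 11.4≤11.5, cargo 68≥41 — dominates D5.
D7: 0-60 6.5≤11.5, cargo 56≥41 — dominates D5.
Others (D1, D3, D6, D8) are each worse than D5 on at least one objective.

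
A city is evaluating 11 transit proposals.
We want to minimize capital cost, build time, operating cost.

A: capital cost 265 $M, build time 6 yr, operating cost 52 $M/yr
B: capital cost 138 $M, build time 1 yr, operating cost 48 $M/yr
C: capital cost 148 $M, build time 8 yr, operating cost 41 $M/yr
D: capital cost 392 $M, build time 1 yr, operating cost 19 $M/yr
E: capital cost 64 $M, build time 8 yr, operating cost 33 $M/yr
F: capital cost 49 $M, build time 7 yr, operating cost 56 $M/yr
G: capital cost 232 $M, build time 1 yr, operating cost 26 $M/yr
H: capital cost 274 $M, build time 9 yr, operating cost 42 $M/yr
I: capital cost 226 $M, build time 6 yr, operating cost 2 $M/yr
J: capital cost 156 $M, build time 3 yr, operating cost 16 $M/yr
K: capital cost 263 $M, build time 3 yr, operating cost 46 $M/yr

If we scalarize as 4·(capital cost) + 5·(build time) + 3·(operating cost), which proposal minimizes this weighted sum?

A: 4·265 + 5·6 + 3·52 = 1246
B: 4·138 + 5·1 + 3·48 = 701
C: 4·148 + 5·8 + 3·41 = 755
D: 4·392 + 5·1 + 3·19 = 1630
E: 4·64 + 5·8 + 3·33 = 395
F: 4·49 + 5·7 + 3·56 = 399
G: 4·232 + 5·1 + 3·26 = 1011
H: 4·274 + 5·9 + 3·42 = 1267
I: 4·226 + 5·6 + 3·2 = 940
J: 4·156 + 5·3 + 3·16 = 687
K: 4·263 + 5·3 + 3·46 = 1205
Lowest: E at 395.

E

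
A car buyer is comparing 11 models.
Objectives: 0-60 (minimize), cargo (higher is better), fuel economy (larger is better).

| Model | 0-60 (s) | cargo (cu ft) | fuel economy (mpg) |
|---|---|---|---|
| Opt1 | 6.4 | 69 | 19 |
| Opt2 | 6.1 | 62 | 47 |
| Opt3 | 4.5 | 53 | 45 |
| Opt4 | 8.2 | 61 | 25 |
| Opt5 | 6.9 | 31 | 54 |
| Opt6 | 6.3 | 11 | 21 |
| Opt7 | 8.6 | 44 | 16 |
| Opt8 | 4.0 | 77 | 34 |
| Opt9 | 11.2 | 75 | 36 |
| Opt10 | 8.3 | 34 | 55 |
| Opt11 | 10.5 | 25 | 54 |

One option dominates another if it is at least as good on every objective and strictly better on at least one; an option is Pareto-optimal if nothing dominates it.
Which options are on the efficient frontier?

Opt1: dominated by Opt8 (0-60 4.0≤6.4, cargo 77≥69, fuel economy 34≥19).
Opt2: not dominated.
Opt3: not dominated.
Opt4: dominated by Opt2 (0-60 6.1≤8.2, cargo 62≥61, fuel economy 47≥25).
Opt5: not dominated.
Opt6: dominated by Opt2 (0-60 6.1≤6.3, cargo 62≥11, fuel economy 47≥21).
Opt7: dominated by Opt1 (0-60 6.4≤8.6, cargo 69≥44, fuel economy 19≥16).
Opt8: not dominated (best 0-60).
Opt9: not dominated.
Opt10: not dominated (best fuel economy).
Opt11: dominated by Opt5 (0-60 6.9≤10.5, cargo 31≥25, fuel economy 54≥54).

Opt2, Opt3, Opt5, Opt8, Opt9, Opt10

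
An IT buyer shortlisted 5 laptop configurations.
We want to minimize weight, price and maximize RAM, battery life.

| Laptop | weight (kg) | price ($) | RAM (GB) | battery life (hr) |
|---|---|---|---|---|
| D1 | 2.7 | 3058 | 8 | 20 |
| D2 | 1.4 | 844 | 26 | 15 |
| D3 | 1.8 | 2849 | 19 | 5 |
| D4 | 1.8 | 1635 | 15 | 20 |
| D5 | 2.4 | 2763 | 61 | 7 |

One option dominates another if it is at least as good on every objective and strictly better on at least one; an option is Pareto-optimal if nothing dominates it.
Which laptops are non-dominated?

D2, D4, D5

D1: dominated by D4 (weight 1.8≤2.7, price 1635≤3058, RAM 15≥8, battery life 20≥20).
D2: not dominated (best weight).
D3: dominated by D2 (weight 1.4≤1.8, price 844≤2849, RAM 26≥19, battery life 15≥5).
D4: not dominated.
D5: not dominated (best RAM).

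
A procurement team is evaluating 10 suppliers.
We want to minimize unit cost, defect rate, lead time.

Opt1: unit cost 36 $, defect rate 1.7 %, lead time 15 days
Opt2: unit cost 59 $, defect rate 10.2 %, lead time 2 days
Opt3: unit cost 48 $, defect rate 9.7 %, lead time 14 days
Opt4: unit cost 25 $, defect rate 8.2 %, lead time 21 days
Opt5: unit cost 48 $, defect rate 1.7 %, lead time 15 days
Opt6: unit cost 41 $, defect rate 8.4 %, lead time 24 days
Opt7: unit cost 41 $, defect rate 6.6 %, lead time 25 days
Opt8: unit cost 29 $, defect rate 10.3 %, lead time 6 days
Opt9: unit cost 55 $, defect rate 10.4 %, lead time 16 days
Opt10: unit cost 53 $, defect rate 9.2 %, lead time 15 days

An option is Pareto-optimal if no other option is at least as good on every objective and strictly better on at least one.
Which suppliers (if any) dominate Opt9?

Opt1, Opt3, Opt5, Opt8, Opt10

Opt1: unit cost 36≤55, defect rate 1.7≤10.4, lead time 15≤16 — dominates Opt9.
Opt3: unit cost 48≤55, defect rate 9.7≤10.4, lead time 14≤16 — dominates Opt9.
Opt5: unit cost 48≤55, defect rate 1.7≤10.4, lead time 15≤16 — dominates Opt9.
Opt8: unit cost 29≤55, defect rate 10.3≤10.4, lead time 6≤16 — dominates Opt9.
Opt10: unit cost 53≤55, defect rate 9.2≤10.4, lead time 15≤16 — dominates Opt9.
Others (Opt2, Opt4, Opt6, Opt7) are each worse than Opt9 on at least one objective.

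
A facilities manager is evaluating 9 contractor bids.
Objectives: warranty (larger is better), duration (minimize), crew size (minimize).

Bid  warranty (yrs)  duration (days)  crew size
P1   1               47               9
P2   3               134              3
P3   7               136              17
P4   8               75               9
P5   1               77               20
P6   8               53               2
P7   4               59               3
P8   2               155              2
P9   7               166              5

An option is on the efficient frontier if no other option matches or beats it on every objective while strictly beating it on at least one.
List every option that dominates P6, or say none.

none

P1: worse on warranty (1 vs 8).
P2: worse on warranty (3 vs 8).
P3: worse on warranty (7 vs 8).
P4: worse on duration (75 vs 53).
P5: worse on warranty (1 vs 8).
P7: worse on warranty (4 vs 8).
P8: worse on warranty (2 vs 8).
P9: worse on warranty (7 vs 8).
No option dominates P6.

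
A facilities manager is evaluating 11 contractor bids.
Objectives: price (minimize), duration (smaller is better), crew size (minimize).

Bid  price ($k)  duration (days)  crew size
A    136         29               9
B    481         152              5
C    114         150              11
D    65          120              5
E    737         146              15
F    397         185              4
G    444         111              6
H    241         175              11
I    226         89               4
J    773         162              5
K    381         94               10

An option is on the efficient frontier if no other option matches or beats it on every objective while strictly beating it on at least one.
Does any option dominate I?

No

A: worse on crew size (9 vs 4).
B: worse on price (481 vs 226).
C: worse on duration (150 vs 89).
D: worse on duration (120 vs 89).
E: worse on price (737 vs 226).
F: worse on price (397 vs 226).
G: worse on price (444 vs 226).
H: worse on price (241 vs 226).
J: worse on price (773 vs 226).
K: worse on price (381 vs 226).
No option is at least as good as I on every objective and strictly better on one.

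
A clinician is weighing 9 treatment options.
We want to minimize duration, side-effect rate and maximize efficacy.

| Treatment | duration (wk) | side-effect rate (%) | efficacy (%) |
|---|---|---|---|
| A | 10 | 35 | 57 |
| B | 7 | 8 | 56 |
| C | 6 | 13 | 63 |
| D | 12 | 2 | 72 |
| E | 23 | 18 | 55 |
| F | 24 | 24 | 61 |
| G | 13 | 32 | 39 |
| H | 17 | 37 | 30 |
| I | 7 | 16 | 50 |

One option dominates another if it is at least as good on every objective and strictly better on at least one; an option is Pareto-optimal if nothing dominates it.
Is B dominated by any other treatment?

No

A: worse on duration (10 vs 7).
C: worse on side-effect rate (13 vs 8).
D: worse on duration (12 vs 7).
E: worse on duration (23 vs 7).
F: worse on duration (24 vs 7).
G: worse on duration (13 vs 7).
H: worse on duration (17 vs 7).
I: worse on side-effect rate (16 vs 8).
No option is at least as good as B on every objective and strictly better on one.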